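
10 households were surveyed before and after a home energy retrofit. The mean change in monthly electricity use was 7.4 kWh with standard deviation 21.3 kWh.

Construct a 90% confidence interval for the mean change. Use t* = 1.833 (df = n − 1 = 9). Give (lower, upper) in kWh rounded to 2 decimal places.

This is a matched-pairs design, so SE = s_d/√n = 21.3/√10 = 6.7357.
Margin = 1.833 × 6.7357 = 12.3465; the interval is 7.4 ± 12.3465 = (-4.95, 19.75).

(-4.95, 19.75)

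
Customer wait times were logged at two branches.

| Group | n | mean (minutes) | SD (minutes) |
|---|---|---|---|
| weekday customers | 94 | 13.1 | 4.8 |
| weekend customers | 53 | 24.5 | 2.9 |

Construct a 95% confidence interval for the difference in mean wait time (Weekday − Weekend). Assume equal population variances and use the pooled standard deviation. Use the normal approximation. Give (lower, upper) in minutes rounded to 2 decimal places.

s_p = √[((n₁−1)s₁² + (n₂−1)s₂²)/(n₁+n₂−2)] = √[(93·4.8² + 52·2.9²)/145] = 4.2182.
SE = 4.2182·√(1/94 + 1/53) = 0.7246.
With z* = 1.960, margin = 1.960 × 0.7246 = 1.4202.
x̄₁ − x̄₂ = 13.1 − 24.5 = -11.4000; interval -11.4000 ± 1.4202 = (-12.82, -9.98).

(-12.82, -9.98)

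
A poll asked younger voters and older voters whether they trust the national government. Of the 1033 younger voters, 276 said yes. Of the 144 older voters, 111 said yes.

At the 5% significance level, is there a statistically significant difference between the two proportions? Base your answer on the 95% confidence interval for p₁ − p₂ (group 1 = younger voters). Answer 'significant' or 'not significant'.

First, p̂₁ = 276/1033 = 0.2672; p̂₂ = 111/144 = 0.7708.
The two standard errors are √(0.2672×0.7328/1033) = 0.01377 and √(0.7708×0.2292/144) = 0.03503.
Because the samples are independent, SE_diff = √(0.01377² + 0.03503²) = 0.03764.
Using z* = 1.960 for 95%, ME = 1.960 × 0.03764 = 0.07377.
p̂₁ − p̂₂ = -0.5036; interval -0.5036 ± 0.07377 gives (-0.57737, -0.42983).
The interval (-0.57737, -0.42983) does not contain 0, so the difference is significant.

significant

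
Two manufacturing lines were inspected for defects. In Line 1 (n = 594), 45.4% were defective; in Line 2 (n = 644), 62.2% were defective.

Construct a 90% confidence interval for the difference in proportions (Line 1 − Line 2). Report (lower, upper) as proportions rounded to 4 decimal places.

(-0.2140, -0.1220)

Each SE is √(p̂(1−p̂)/n): √(0.4540·0.5460/594) = 0.02043 and √(0.6220·0.3780/644) = 0.01911.
SE(p̂₁ − p̂₂) = √(SE₁² + SE₂²) = √(0.0004173849 + 0.0003651921) = 0.02797, since the two samples are independent.
At 90% confidence z* = 1.645; margin = 1.645 × 0.02797 = 0.04601.
The difference is 0.4540 − 0.6220 = -0.1680, so the interval is -0.1680 ± 0.04601 = (-0.2140, -0.1220).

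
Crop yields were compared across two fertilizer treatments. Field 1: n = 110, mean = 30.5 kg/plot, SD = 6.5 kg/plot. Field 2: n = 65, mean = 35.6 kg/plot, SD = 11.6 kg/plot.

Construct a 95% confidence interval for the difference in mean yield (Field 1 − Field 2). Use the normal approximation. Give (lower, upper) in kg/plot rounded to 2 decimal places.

SE₁ = s₁/√n₁ = 6.5/√110 = 0.6198; SE₂ = 11.6/√65 = 1.4388.
Independent samples, unequal variances: SE_diff = √(SE₁² + SE₂²) = √(0.38415204 + 2.07014544) = 1.5666.
z* = 1.960, so margin of error = 1.960 × 1.5666 = 3.0705.
Difference in means = 30.5 − 35.6 = -5.1000.
-5.1000 ± 3.0705 → (-8.17, -2.03).

(-8.17, -2.03)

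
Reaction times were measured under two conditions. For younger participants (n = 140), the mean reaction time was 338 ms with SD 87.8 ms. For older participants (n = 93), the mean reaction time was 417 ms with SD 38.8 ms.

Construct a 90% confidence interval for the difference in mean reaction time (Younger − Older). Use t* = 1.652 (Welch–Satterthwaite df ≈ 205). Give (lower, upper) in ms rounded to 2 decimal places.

Standard errors of each mean: 87.8/√140 = 7.4205 and 38.8/√93 = 4.0234.
SE(x̄₁ − x̄₂) = √(7.4205² + 4.0234²) = 8.4411 for independent samples with unequal variances.
With t* = 1.652, the margin is 1.652 × 8.4411 = 13.9447.
x̄₁ − x̄₂ = 338 − 417 = -79.0000; the interval is -79.0000 ± 13.9447 = (-92.94, -65.06).

(-92.94, -65.06)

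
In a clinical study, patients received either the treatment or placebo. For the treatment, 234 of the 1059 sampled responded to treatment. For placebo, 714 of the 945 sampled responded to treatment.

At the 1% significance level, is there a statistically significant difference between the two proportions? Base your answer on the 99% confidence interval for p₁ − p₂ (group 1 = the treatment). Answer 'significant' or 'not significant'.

significant

First, p̂₁ = 234/1059 = 0.2210; p̂₂ = 714/945 = 0.7556.
The two standard errors are √(0.2210×0.7790/1059) = 0.01275 and √(0.7556×0.2444/945) = 0.01398.
Because the samples are independent, SE_diff = √(0.01275² + 0.01398²) = 0.01892.
Using z* = 2.576 for 99%, ME = 2.576 × 0.01892 = 0.04874.
p̂₁ − p̂₂ = -0.5346; interval -0.5346 ± 0.04874 gives (-0.58334, -0.48586).
The interval (-0.58334, -0.48586) does not contain 0, so the difference is significant.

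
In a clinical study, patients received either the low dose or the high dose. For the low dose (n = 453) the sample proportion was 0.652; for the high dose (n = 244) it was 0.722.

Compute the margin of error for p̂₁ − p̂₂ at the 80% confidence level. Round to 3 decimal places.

0.047

Each SE is √(p̂(1−p̂)/n): √(0.6520·0.3480/453) = 0.02238 and √(0.7220·0.2780/244) = 0.02868.
SE(p̂₁ − p̂₂) = √(SE₁² + SE₂²) = √(0.0005008644 + 0.0008225424) = 0.03638, since the two samples are independent.
At 80% confidence z* = 1.282; margin = 1.282 × 0.03638 = 0.04664.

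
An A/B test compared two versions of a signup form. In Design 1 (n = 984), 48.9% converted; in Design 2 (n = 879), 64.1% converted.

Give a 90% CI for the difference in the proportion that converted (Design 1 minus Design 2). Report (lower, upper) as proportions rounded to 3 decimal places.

(-0.189, -0.115)

The two standard errors are √(0.4890×0.5110/984) = 0.01594 and √(0.6410×0.3590/879) = 0.01618.
Because the samples are independent, SE_diff = √(0.01594² + 0.01618²) = 0.02271.
Using z* = 1.645 for 90%, ME = 1.645 × 0.02271 = 0.03736.
p̂₁ − p̂₂ = -0.1520; interval -0.1520 ± 0.03736 gives (-0.189, -0.115).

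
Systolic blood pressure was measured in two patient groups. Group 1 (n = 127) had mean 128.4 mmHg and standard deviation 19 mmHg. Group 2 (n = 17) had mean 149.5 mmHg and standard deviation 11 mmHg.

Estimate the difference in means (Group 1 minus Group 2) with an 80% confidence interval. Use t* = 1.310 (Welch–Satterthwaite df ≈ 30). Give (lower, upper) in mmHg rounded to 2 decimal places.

(-25.23, -16.97)

SE₁ = s₁/√n₁ = 19/√127 = 1.6860; SE₂ = 11/√17 = 2.6679.
Independent samples, unequal variances: SE_diff = √(SE₁² + SE₂²) = √(2.842596 + 7.11769041) = 3.1560.
t* = 1.310, so margin of error = 1.310 × 3.1560 = 4.1344.
Difference in means = 128.4 − 149.5 = -21.1000.
-21.1000 ± 4.1344 → (-25.23, -16.97).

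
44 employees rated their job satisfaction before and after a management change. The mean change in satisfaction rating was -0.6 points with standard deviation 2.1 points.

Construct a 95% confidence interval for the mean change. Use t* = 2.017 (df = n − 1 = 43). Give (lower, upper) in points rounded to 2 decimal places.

(-1.24, 0.04)

This is a matched-pairs design, so SE = s_d/√n = 2.1/√44 = 0.3166.
Margin = 2.017 × 0.3166 = 0.6386; the interval is -0.6 ± 0.6386 = (-1.24, 0.04).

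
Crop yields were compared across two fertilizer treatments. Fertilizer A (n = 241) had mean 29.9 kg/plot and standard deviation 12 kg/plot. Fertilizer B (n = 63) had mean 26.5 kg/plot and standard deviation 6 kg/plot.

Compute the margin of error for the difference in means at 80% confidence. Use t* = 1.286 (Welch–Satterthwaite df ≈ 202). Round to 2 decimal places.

Per-group SEs: s₁/√n₁ = 12/√241 = 0.7730, s₂/√n₂ = 6/√63 = 0.7559.
Unpooled SE of the difference: √(0.597529 + 0.57138481) = 1.0812.
Margin of error = t* · SE = 1.286 × 1.0812 = 1.3904.

1.39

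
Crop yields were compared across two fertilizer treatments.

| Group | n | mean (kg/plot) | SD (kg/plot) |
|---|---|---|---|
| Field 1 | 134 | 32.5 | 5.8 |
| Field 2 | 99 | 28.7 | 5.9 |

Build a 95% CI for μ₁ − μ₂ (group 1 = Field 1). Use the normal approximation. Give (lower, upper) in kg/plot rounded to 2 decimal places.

(2.28, 5.32)

Per-group SEs: s₁/√n₁ = 5.8/√134 = 0.5010, s₂/√n₂ = 5.9/√99 = 0.5930.
Unpooled SE of the difference: √(0.251001 + 0.351649) = 0.7763.
Margin of error = z* · SE = 1.960 × 0.7763 = 1.5215.
x̄₁ − x̄₂ = 32.5 − 28.7 = 3.8000.
CI: 3.8000 ± 1.5215 = (2.28, 5.32).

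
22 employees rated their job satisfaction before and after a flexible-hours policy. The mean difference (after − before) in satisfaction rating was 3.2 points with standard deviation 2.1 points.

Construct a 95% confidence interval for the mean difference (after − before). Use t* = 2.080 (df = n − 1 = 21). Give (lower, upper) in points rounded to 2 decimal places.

(2.27, 4.13)

This is a matched-pairs design, so SE = s_d/√n = 2.1/√22 = 0.4477.
Margin = 2.080 × 0.4477 = 0.9312; the interval is 3.2 ± 0.9312 = (2.27, 4.13).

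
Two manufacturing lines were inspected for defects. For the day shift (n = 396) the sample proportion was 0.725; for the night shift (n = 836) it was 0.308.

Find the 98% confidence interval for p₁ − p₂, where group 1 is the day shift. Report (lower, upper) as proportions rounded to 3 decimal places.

The two standard errors are √(0.7250×0.2750/396) = 0.02244 and √(0.3080×0.6920/836) = 0.01597.
Because the samples are independent, SE_diff = √(0.02244² + 0.01597²) = 0.02754.
Using z* = 2.326 for 98%, ME = 2.326 × 0.02754 = 0.06406.
p̂₁ − p̂₂ = 0.4170; interval 0.4170 ± 0.06406 gives (0.353, 0.481).

(0.353, 0.481)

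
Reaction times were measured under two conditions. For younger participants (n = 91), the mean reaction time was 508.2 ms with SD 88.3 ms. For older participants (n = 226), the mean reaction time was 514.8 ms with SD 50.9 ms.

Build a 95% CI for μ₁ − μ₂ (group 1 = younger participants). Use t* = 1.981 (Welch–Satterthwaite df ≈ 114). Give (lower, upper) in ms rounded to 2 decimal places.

(-26.13, 12.93)

Standard errors of each mean: 88.3/√91 = 9.2564 and 50.9/√226 = 3.3858.
SE(x̄₁ − x̄₂) = √(9.2564² + 3.3858²) = 9.8562 for independent samples with unequal variances.
With t* = 1.981, the margin is 1.981 × 9.8562 = 19.5251.
x̄₁ − x̄₂ = 508.2 − 514.8 = -6.6000; the interval is -6.6000 ± 19.5251 = (-26.13, 12.93).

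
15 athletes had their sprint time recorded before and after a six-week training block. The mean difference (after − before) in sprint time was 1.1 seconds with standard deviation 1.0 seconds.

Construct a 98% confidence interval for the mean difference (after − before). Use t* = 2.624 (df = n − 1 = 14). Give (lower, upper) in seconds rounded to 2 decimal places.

(0.42, 1.78)

This is a matched-pairs design, so SE = s_d/√n = 1.0/√15 = 0.2582.
Margin = 2.624 × 0.2582 = 0.6775; the interval is 1.1 ± 0.6775 = (0.42, 1.78).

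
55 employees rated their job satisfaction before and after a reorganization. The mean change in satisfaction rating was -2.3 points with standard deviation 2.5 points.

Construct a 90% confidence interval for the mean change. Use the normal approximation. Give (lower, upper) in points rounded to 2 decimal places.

(-2.85, -1.75)

This is a matched-pairs design, so SE = s_d/√n = 2.5/√55 = 0.3371.
Margin = 1.645 × 0.3371 = 0.5545; the interval is -2.3 ± 0.5545 = (-2.85, -1.75).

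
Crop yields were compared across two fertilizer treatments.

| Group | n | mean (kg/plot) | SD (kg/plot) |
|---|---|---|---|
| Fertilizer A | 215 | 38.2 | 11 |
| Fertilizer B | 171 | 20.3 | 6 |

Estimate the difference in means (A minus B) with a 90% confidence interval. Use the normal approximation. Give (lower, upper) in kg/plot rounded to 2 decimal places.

Per-group SEs: s₁/√n₁ = 11/√215 = 0.7502, s₂/√n₂ = 6/√171 = 0.4588.
Unpooled SE of the difference: √(0.56280004 + 0.21049744) = 0.8794.
Margin of error = z* · SE = 1.645 × 0.8794 = 1.4466.
x̄₁ − x̄₂ = 38.2 − 20.3 = 17.9000.
CI: 17.9000 ± 1.4466 = (16.45, 19.35).

(16.45, 19.35)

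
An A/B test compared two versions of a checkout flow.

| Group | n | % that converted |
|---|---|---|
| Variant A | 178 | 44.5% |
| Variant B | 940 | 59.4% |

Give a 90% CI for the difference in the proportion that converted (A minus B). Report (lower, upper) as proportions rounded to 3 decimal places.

(-0.216, -0.082)

Each SE is √(p̂(1−p̂)/n): √(0.4450·0.5550/178) = 0.03725 and √(0.5940·0.4060/940) = 0.01602.
SE(p̂₁ − p̂₂) = √(SE₁² + SE₂²) = √(0.0013875625 + 0.0002566404) = 0.04055, since the two samples are independent.
At 90% confidence z* = 1.645; margin = 1.645 × 0.04055 = 0.06670.
The difference is 0.4450 − 0.5940 = -0.1490, so the interval is -0.1490 ± 0.06670 = (-0.216, -0.082).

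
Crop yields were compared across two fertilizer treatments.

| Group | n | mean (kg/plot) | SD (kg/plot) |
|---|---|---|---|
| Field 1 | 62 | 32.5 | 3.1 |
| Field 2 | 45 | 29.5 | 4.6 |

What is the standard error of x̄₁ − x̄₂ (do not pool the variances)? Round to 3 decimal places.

Standard errors of each mean: 3.1/√62 = 0.3937 and 4.6/√45 = 0.6857.
SE(x̄₁ − x̄₂) = √(0.3937² + 0.6857²) = 0.7907 for independent samples with unequal variances.

0.791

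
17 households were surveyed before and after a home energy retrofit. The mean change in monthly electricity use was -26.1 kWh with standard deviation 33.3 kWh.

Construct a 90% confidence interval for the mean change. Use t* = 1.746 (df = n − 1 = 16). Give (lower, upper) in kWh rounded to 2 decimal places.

This is a matched-pairs design, so SE = s_d/√n = 33.3/√17 = 8.0764.
Margin = 1.746 × 8.0764 = 14.1014; the interval is -26.1 ± 14.1014 = (-40.20, -12.00).

(-40.20, -12.00)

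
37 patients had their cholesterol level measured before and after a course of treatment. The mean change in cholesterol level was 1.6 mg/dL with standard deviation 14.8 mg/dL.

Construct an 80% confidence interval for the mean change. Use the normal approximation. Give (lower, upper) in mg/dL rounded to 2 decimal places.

(-1.52, 4.72)

Paired design: SE = s_d/√n = 14.8/√37 = 2.4331.
z* = 1.282; margin of error = 1.282 × 2.4331 = 3.1192.
1.6 ± 3.1192 → (-1.52, 4.72).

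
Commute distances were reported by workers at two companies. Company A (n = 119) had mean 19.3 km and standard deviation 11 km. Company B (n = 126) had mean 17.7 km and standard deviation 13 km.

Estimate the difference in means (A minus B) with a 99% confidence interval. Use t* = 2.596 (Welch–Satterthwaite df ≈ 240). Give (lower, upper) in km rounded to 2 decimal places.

Standard errors of each mean: 11/√119 = 1.0084 and 13/√126 = 1.1581.
SE(x̄₁ − x̄₂) = √(1.0084² + 1.1581²) = 1.5356 for independent samples with unequal variances.
With t* = 2.596, the margin is 2.596 × 1.5356 = 3.9864.
x̄₁ − x̄₂ = 19.3 − 17.7 = 1.6000; the interval is 1.6000 ± 3.9864 = (-2.39, 5.59).

(-2.39, 5.59)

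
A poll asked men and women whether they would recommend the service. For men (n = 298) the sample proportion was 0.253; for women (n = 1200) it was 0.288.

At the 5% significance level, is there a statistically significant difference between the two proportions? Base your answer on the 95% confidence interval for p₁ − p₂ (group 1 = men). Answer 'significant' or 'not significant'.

The two standard errors are √(0.2530×0.7470/298) = 0.02518 and √(0.2880×0.7120/1200) = 0.01307.
Because the samples are independent, SE_diff = √(0.02518² + 0.01307²) = 0.02837.
Using z* = 1.960 for 95%, ME = 1.960 × 0.02837 = 0.05561.
p̂₁ − p̂₂ = -0.0350; interval -0.0350 ± 0.05561 gives (-0.09061, 0.02061).
The interval (-0.09061, 0.02061) contains 0, so the difference is not significant.

not significant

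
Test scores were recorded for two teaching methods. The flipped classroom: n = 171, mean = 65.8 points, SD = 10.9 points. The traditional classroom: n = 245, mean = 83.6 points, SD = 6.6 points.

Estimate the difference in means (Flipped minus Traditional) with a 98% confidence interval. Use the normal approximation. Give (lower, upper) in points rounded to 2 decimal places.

(-19.97, -15.63)

SE₁ = s₁/√n₁ = 10.9/√171 = 0.8335; SE₂ = 6.6/√245 = 0.4217.
Independent samples, unequal variances: SE_diff = √(SE₁² + SE₂²) = √(0.69472225 + 0.17783089) = 0.9341.
z* = 2.326, so margin of error = 2.326 × 0.9341 = 2.1727.
Difference in means = 65.8 − 83.6 = -17.8000.
-17.8000 ± 2.1727 → (-19.97, -15.63).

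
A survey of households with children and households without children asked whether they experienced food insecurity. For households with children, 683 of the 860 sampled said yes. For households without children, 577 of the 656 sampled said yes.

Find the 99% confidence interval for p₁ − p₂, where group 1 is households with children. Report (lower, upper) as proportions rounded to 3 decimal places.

(-0.134, -0.037)

p̂₁ = 683/860 = 0.7942 and p̂₂ = 577/656 = 0.8796.
SE₁ = √(p̂₁(1−p̂₁)/n₁) = √(0.7942·0.2058/860) = 0.01379; SE₂ = √(0.8796·0.1204/656) = 0.01271.
Independent samples: SE of the difference = √(SE₁² + SE₂²) = √(0.0001901641 + 0.0001615441) = 0.01875.
z* for 99% confidence is 2.576, so the margin of error is 2.576 × 0.01875 = 0.04830.
Point estimate p̂₁ − p̂₂ = 0.7942 − 0.8796 = -0.0854.
-0.0854 ± 0.04830 → (-0.134, -0.037).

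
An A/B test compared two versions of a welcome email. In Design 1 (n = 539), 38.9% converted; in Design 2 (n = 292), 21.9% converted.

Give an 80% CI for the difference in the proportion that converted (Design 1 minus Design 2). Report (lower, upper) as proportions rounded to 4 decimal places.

The two standard errors are √(0.3890×0.6110/539) = 0.02100 and √(0.2190×0.7810/292) = 0.02420.
Because the samples are independent, SE_diff = √(0.02100² + 0.02420²) = 0.03204.
Using z* = 1.282 for 80%, ME = 1.282 × 0.03204 = 0.04108.
p̂₁ − p̂₂ = 0.1700; interval 0.1700 ± 0.04108 gives (0.1289, 0.2111).

(0.1289, 0.2111)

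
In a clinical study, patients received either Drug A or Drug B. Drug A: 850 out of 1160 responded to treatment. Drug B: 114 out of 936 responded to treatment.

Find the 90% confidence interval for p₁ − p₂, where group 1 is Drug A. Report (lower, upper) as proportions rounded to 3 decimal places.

Sample proportions: 850/1160 = 0.7328, 114/936 = 0.1218.
Each SE is √(p̂(1−p̂)/n): √(0.7328·0.2672/1160) = 0.01299 and √(0.1218·0.8782/936) = 0.01069.
SE(p̂₁ − p̂₂) = √(SE₁² + SE₂²) = √(0.0001687401 + 0.0001142761) = 0.01682, since the two samples are independent.
At 90% confidence z* = 1.645; margin = 1.645 × 0.01682 = 0.02767.
The difference is 0.7328 − 0.1218 = 0.6110, so the interval is 0.6110 ± 0.02767 = (0.583, 0.639).

(0.583, 0.639)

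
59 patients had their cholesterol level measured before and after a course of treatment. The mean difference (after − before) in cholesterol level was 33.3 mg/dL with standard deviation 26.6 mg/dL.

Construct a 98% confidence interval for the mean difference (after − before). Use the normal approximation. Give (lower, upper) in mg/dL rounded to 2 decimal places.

(25.25, 41.35)

Paired design: SE = s_d/√n = 26.6/√59 = 3.4630.
z* = 2.326; margin of error = 2.326 × 3.4630 = 8.0549.
33.3 ± 8.0549 → (25.25, 41.35).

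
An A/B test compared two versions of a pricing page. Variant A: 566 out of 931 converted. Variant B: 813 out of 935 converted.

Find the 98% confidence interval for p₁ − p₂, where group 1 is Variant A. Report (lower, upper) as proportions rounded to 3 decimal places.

Sample proportions: 566/931 = 0.6079, 813/935 = 0.8695.
Each SE is √(p̂(1−p̂)/n): √(0.6079·0.3921/931) = 0.01600 and √(0.8695·0.1305/935) = 0.01102.
SE(p̂₁ − p̂₂) = √(SE₁² + SE₂²) = √(0.000256 + 0.0001214404) = 0.01943, since the two samples are independent.
At 98% confidence z* = 2.326; margin = 2.326 × 0.01943 = 0.04519.
The difference is 0.6079 − 0.8695 = -0.2616, so the interval is -0.2616 ± 0.04519 = (-0.307, -0.216).

(-0.307, -0.216)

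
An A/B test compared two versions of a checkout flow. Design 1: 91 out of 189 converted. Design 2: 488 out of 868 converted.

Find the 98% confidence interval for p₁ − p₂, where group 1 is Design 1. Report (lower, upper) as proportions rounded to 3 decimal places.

p̂₁ = 91/189 = 0.4815 and p̂₂ = 488/868 = 0.5622.
SE₁ = √(p̂₁(1−p̂₁)/n₁) = √(0.4815·0.5185/189) = 0.03634; SE₂ = √(0.5622·0.4378/868) = 0.01684.
Independent samples: SE of the difference = √(SE₁² + SE₂²) = √(0.0013205956 + 0.0002835856) = 0.04005.
z* for 98% confidence is 2.326, so the margin of error is 2.326 × 0.04005 = 0.09316.
Point estimate p̂₁ − p̂₂ = 0.4815 − 0.5622 = -0.0807.
-0.0807 ± 0.09316 → (-0.174, 0.012).

(-0.174, 0.012)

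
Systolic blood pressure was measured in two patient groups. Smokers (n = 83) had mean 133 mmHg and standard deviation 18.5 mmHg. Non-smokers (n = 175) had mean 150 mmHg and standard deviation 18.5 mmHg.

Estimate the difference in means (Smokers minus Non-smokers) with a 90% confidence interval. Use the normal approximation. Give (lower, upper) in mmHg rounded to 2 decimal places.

(-21.06, -12.94)

SE₁ = s₁/√n₁ = 18.5/√83 = 2.0306; SE₂ = 18.5/√175 = 1.3985.
Independent samples, unequal variances: SE_diff = √(SE₁² + SE₂²) = √(4.12333636 + 1.95580225) = 2.4656.
z* = 1.645, so margin of error = 1.645 × 2.4656 = 4.0559.
Difference in means = 133 − 150 = -17.0000.
-17.0000 ± 4.0559 → (-21.06, -12.94).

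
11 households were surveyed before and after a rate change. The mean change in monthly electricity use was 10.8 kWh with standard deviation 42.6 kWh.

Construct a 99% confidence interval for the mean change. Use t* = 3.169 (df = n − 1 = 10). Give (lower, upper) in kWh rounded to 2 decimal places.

This is a matched-pairs design, so SE = s_d/√n = 42.6/√11 = 12.8444.
Margin = 3.169 × 12.8444 = 40.7039; the interval is 10.8 ± 40.7039 = (-29.90, 51.50).

(-29.90, 51.50)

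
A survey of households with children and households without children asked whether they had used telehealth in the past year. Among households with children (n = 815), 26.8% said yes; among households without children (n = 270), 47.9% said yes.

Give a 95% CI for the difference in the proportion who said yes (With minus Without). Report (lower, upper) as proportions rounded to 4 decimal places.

SE₁ = √(p̂₁(1−p̂₁)/n₁) = √(0.2680·0.7320/815) = 0.01551; SE₂ = √(0.4790·0.5210/270) = 0.03040.
Independent samples: SE of the difference = √(SE₁² + SE₂²) = √(0.0002405601 + 0.00092416) = 0.03413.
z* for 95% confidence is 1.960, so the margin of error is 1.960 × 0.03413 = 0.06689.
Point estimate p̂₁ − p̂₂ = 0.2680 − 0.4790 = -0.2110.
-0.2110 ± 0.06689 → (-0.2779, -0.1441).

(-0.2779, -0.1441)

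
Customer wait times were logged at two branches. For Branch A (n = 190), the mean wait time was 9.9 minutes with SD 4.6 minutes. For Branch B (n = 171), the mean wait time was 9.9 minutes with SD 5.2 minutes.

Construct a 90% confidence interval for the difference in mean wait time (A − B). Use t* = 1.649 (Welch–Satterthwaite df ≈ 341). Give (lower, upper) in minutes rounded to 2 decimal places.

(-0.86, 0.86)

Per-group SEs: s₁/√n₁ = 4.6/√190 = 0.3337, s₂/√n₂ = 5.2/√171 = 0.3977.
Unpooled SE of the difference: √(0.11135569 + 0.15816529) = 0.5192.
Margin of error = t* · SE = 1.649 × 0.5192 = 0.8562.
x̄₁ − x̄₂ = 9.9 − 9.9 = 0.0000.
CI: 0.0000 ± 0.8562 = (-0.86, 0.86).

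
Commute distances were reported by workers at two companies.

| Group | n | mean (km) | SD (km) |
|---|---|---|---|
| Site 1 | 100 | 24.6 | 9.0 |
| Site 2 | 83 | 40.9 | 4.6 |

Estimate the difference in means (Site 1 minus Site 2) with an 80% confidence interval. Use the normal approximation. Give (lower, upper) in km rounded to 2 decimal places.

Standard errors of each mean: 9.0/√100 = 0.9000 and 4.6/√83 = 0.5049.
SE(x̄₁ − x̄₂) = √(0.9000² + 0.5049²) = 1.0320 for independent samples with unequal variances.
With z* = 1.282, the margin is 1.282 × 1.0320 = 1.3230.
x̄₁ − x̄₂ = 24.6 − 40.9 = -16.3000; the interval is -16.3000 ± 1.3230 = (-17.62, -14.98).

(-17.62, -14.98)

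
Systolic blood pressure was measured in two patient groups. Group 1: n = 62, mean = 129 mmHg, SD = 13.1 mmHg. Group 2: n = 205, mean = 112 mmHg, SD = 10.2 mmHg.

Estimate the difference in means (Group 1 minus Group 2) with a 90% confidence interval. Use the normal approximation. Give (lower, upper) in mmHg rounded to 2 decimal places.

Per-group SEs: s₁/√n₁ = 13.1/√62 = 1.6637, s₂/√n₂ = 10.2/√205 = 0.7124.
Unpooled SE of the difference: √(2.76789769 + 0.50751376) = 1.8098.
Margin of error = z* · SE = 1.645 × 1.8098 = 2.9771.
x̄₁ − x̄₂ = 129 − 112 = 17.0000.
CI: 17.0000 ± 2.9771 = (14.02, 19.98).

(14.02, 19.98)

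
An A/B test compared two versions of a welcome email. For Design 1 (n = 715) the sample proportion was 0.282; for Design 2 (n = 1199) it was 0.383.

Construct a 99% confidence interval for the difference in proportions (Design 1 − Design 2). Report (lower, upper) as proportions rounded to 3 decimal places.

Each SE is √(p̂(1−p̂)/n): √(0.2820·0.7180/715) = 0.01683 and √(0.3830·0.6170/1199) = 0.01404.
SE(p̂₁ − p̂₂) = √(SE₁² + SE₂²) = √(0.0002832489 + 0.0001971216) = 0.02192, since the two samples are independent.
At 99% confidence z* = 2.576; margin = 2.576 × 0.02192 = 0.05647.
The difference is 0.2820 − 0.3830 = -0.1010, so the interval is -0.1010 ± 0.05647 = (-0.157, -0.045).

(-0.157, -0.045)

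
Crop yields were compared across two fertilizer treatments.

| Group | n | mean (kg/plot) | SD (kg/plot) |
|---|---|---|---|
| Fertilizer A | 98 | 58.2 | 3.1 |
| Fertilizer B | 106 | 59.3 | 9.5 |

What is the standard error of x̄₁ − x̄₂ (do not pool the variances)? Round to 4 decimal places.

Per-group SEs: s₁/√n₁ = 3.1/√98 = 0.3131, s₂/√n₂ = 9.5/√106 = 0.9227.
Unpooled SE of the difference: √(0.09803161 + 0.85137529) = 0.9744.

0.9744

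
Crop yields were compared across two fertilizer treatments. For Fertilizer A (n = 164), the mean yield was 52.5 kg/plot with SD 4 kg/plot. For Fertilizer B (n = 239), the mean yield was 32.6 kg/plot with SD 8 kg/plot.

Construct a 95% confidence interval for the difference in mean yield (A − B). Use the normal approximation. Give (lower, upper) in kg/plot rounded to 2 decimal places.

SE₁ = s₁/√n₁ = 4/√164 = 0.3123; SE₂ = 8/√239 = 0.5175.
Independent samples, unequal variances: SE_diff = √(SE₁² + SE₂²) = √(0.09753129 + 0.26780625) = 0.6044.
z* = 1.960, so margin of error = 1.960 × 0.6044 = 1.1846.
Difference in means = 52.5 − 32.6 = 19.9000.
19.9000 ± 1.1846 → (18.72, 21.08).

(18.72, 21.08)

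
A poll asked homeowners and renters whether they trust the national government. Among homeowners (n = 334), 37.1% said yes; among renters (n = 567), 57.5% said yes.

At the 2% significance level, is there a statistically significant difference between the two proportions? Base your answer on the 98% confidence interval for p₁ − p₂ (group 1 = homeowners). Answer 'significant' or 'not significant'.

significant

Each SE is √(p̂(1−p̂)/n): √(0.3710·0.6290/334) = 0.02643 and √(0.5750·0.4250/567) = 0.02076.
SE(p̂₁ − p̂₂) = √(SE₁² + SE₂²) = √(0.0006985449 + 0.0004309776) = 0.03361, since the two samples are independent.
At 98% confidence z* = 2.326; margin = 2.326 × 0.03361 = 0.07818.
The difference is 0.3710 − 0.5750 = -0.2040, so the interval is -0.2040 ± 0.07818 = (-0.28218, -0.12582).
The interval (-0.28218, -0.12582) does not contain 0, so the difference is significant.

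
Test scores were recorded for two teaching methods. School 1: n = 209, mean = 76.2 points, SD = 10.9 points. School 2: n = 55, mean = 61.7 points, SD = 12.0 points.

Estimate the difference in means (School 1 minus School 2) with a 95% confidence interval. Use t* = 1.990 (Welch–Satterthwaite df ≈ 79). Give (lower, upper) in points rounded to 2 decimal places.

(10.95, 18.05)

Per-group SEs: s₁/√n₁ = 10.9/√209 = 0.7540, s₂/√n₂ = 12.0/√55 = 1.6181.
Unpooled SE of the difference: √(0.568516 + 2.61824761) = 1.7852.
Margin of error = t* · SE = 1.990 × 1.7852 = 3.5525.
x̄₁ − x̄₂ = 76.2 − 61.7 = 14.5000.
CI: 14.5000 ± 3.5525 = (10.95, 18.05).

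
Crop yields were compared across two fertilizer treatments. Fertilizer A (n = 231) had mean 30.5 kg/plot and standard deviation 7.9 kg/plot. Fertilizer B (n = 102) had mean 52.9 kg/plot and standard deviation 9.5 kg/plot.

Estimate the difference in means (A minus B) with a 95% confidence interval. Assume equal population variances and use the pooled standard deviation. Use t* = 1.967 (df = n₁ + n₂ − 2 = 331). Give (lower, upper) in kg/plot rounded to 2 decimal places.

s_p = √[((n₁−1)s₁² + (n₂−1)s₂²)/(n₁+n₂−2)] = √[(230·7.9² + 101·9.5²)/331] = 8.4205.
SE = 8.4205·√(1/231 + 1/102) = 1.0010.
With t* = 1.967, margin = 1.967 × 1.0010 = 1.9690.
x̄₁ − x̄₂ = 30.5 − 52.9 = -22.4000; interval -22.4000 ± 1.9690 = (-24.37, -20.43).

(-24.37, -20.43)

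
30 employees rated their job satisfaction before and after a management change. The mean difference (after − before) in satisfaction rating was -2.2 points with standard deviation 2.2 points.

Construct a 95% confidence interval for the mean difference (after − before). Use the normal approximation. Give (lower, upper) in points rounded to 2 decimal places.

This is a matched-pairs design, so SE = s_d/√n = 2.2/√30 = 0.4017.
Margin = 1.960 × 0.4017 = 0.7873; the interval is -2.2 ± 0.7873 = (-2.99, -1.41).

(-2.99, -1.41)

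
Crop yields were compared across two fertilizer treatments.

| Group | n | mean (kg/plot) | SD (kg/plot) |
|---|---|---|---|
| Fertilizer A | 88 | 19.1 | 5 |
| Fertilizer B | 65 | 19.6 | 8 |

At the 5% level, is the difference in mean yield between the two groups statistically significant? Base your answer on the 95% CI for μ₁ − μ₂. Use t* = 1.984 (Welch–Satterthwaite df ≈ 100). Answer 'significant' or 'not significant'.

Per-group SEs: s₁/√n₁ = 5/√88 = 0.5330, s₂/√n₂ = 8/√65 = 0.9923.
Unpooled SE of the difference: √(0.284089 + 0.98465929) = 1.1264.
Margin of error = t* · SE = 1.984 × 1.1264 = 2.2348.
x̄₁ − x̄₂ = 19.1 − 19.6 = -0.5000.
CI: -0.5000 ± 2.2348 = (-2.7348, 1.7348).
The interval (-2.7348, 1.7348) contains 0, so the difference is not significant.

not significant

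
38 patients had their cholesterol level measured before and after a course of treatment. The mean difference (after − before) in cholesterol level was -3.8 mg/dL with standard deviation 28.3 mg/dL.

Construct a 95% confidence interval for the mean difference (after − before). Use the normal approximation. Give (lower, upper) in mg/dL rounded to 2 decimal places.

This is a matched-pairs design, so SE = s_d/√n = 28.3/√38 = 4.5909.
Margin = 1.960 × 4.5909 = 8.9982; the interval is -3.8 ± 8.9982 = (-12.80, 5.20).

(-12.80, 5.20)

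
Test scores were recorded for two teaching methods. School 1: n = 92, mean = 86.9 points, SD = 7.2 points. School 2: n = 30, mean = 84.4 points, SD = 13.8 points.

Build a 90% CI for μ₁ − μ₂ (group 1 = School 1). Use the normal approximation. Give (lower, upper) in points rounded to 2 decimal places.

Per-group SEs: s₁/√n₁ = 7.2/√92 = 0.7507, s₂/√n₂ = 13.8/√30 = 2.5195.
Unpooled SE of the difference: √(0.56355049 + 6.34788025) = 2.6290.
Margin of error = z* · SE = 1.645 × 2.6290 = 4.3247.
x̄₁ − x̄₂ = 86.9 − 84.4 = 2.5000.
CI: 2.5000 ± 4.3247 = (-1.82, 6.82).

(-1.82, 6.82)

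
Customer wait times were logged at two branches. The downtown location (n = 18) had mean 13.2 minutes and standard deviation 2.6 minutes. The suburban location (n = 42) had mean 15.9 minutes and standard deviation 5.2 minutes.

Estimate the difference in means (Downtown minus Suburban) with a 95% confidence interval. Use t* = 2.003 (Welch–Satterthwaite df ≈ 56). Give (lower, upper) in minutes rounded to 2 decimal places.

SE₁ = s₁/√n₁ = 2.6/√18 = 0.6128; SE₂ = 5.2/√42 = 0.8024.
Independent samples, unequal variances: SE_diff = √(SE₁² + SE₂²) = √(0.37552384 + 0.64384576) = 1.0096.
t* = 2.003, so margin of error = 2.003 × 1.0096 = 2.0222.
Difference in means = 13.2 − 15.9 = -2.7000.
-2.7000 ± 2.0222 → (-4.72, -0.68).

(-4.72, -0.68)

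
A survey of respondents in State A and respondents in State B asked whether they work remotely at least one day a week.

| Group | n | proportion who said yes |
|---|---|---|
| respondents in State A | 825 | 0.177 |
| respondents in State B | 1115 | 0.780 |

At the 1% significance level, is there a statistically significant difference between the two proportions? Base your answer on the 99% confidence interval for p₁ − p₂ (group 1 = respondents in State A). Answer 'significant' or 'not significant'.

significant

SE₁ = √(p̂₁(1−p̂₁)/n₁) = √(0.1770·0.8230/825) = 0.01329; SE₂ = √(0.7800·0.2200/1115) = 0.01241.
Independent samples: SE of the difference = √(SE₁² + SE₂²) = √(0.0001766241 + 0.0001540081) = 0.01818.
z* for 99% confidence is 2.576, so the margin of error is 2.576 × 0.01818 = 0.04683.
Point estimate p̂₁ − p̂₂ = 0.1770 − 0.7800 = -0.6030.
-0.6030 ± 0.04683 → (-0.64983, -0.55617).
The interval (-0.64983, -0.55617) does not contain 0, so the difference is significant.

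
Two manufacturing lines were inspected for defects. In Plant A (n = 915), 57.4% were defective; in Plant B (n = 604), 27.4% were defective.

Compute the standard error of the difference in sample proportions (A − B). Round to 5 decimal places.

SE₁ = √(p̂₁(1−p̂₁)/n₁) = √(0.5740·0.4260/915) = 0.01635; SE₂ = √(0.2740·0.7260/604) = 0.01815.
Independent samples: SE of the difference = √(SE₁² + SE₂²) = √(0.0002673225 + 0.0003294225) = 0.02443.

0.02443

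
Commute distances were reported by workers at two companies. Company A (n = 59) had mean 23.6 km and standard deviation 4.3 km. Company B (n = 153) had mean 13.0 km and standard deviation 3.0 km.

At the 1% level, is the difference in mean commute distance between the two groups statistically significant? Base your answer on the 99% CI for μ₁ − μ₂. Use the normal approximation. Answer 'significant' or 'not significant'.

significant

SE₁ = s₁/√n₁ = 4.3/√59 = 0.5598; SE₂ = 3.0/√153 = 0.2425.
Independent samples, unequal variances: SE_diff = √(SE₁² + SE₂²) = √(0.31337604 + 0.05880625) = 0.6101.
z* = 2.576, so margin of error = 2.576 × 0.6101 = 1.5716.
Difference in means = 23.6 − 13.0 = 10.6000.
10.6000 ± 1.5716 → (9.0284, 12.1716).
The interval (9.0284, 12.1716) does not contain 0, so the difference is significant.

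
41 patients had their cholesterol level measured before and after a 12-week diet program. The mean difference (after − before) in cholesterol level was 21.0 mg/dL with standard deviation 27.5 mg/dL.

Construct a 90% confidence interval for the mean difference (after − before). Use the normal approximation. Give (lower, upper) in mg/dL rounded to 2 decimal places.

(13.94, 28.06)

This is a matched-pairs design, so SE = s_d/√n = 27.5/√41 = 4.2948.
Margin = 1.645 × 4.2948 = 7.0649; the interval is 21.0 ± 7.0649 = (13.94, 28.06).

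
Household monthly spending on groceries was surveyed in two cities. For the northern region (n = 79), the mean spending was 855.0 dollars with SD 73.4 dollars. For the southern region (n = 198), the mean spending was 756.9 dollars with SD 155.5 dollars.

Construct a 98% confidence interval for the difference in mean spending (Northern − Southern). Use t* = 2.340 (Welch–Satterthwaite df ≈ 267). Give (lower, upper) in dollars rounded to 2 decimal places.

(65.82, 130.38)

SE₁ = s₁/√n₁ = 73.4/√79 = 8.2581; SE₂ = 155.5/√198 = 11.0509.
Independent samples, unequal variances: SE_diff = √(SE₁² + SE₂²) = √(68.19621561 + 122.12239081) = 13.7956.
t* = 2.340, so margin of error = 2.340 × 13.7956 = 32.2817.
Difference in means = 855.0 − 756.9 = 98.1000.
98.1000 ± 32.2817 → (65.82, 130.38).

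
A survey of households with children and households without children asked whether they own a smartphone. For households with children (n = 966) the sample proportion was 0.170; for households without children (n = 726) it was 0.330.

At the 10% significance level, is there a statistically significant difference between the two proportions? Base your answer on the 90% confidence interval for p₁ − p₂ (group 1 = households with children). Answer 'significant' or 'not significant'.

significant

The two standard errors are √(0.1700×0.8300/966) = 0.01209 and √(0.3300×0.6700/726) = 0.01745.
Because the samples are independent, SE_diff = √(0.01209² + 0.01745²) = 0.02123.
Using z* = 1.645 for 90%, ME = 1.645 × 0.02123 = 0.03492.
p̂₁ − p̂₂ = -0.1600; interval -0.1600 ± 0.03492 gives (-0.19492, -0.12508).
The interval (-0.19492, -0.12508) does not contain 0, so the difference is significant.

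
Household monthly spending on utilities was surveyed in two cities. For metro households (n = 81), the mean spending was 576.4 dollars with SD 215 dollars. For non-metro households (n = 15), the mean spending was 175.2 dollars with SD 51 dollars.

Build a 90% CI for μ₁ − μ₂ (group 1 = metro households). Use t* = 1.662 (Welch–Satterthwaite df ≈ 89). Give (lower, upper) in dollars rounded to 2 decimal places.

Per-group SEs: s₁/√n₁ = 215/√81 = 23.8889, s₂/√n₂ = 51/√15 = 13.1681.
Unpooled SE of the difference: √(570.67954321 + 173.39885761) = 27.2778.
Margin of error = t* · SE = 1.662 × 27.2778 = 45.3357.
x̄₁ − x̄₂ = 576.4 − 175.2 = 401.2000.
CI: 401.2000 ± 45.3357 = (355.86, 446.54).

(355.86, 446.54)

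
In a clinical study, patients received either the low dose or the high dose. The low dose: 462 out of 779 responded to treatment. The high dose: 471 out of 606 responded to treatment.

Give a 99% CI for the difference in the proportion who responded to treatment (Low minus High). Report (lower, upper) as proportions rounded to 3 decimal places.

(-0.247, -0.121)

p̂₁ = 462/779 = 0.5931 and p̂₂ = 471/606 = 0.7772.
SE₁ = √(p̂₁(1−p̂₁)/n₁) = √(0.5931·0.4069/779) = 0.01760; SE₂ = √(0.7772·0.2228/606) = 0.01690.
Independent samples: SE of the difference = √(SE₁² + SE₂²) = √(0.00030976 + 0.00028561) = 0.02440.
z* for 99% confidence is 2.576, so the margin of error is 2.576 × 0.02440 = 0.06285.
Point estimate p̂₁ − p̂₂ = 0.5931 − 0.7772 = -0.1841.
-0.1841 ± 0.06285 → (-0.247, -0.121).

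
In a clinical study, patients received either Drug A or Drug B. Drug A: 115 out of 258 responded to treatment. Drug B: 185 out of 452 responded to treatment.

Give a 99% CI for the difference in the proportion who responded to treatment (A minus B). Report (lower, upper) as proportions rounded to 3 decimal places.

(-0.063, 0.136)

First, p̂₁ = 115/258 = 0.4457; p̂₂ = 185/452 = 0.4093.
The two standard errors are √(0.4457×0.5543/258) = 0.03094 and √(0.4093×0.5907/452) = 0.02313.
Because the samples are independent, SE_diff = √(0.03094² + 0.02313²) = 0.03863.
Using z* = 2.576 for 99%, ME = 2.576 × 0.03863 = 0.09951.
p̂₁ − p̂₂ = 0.0364; interval 0.0364 ± 0.09951 gives (-0.063, 0.136).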